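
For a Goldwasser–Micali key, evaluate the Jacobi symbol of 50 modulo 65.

0

(50|65)
  = (25|65)    [65 ≡ 1 mod 8 ⇒ (2|65) = +1]
  = (65|25)    [QR: 25 ≡ 1 mod 4, sign kept]
  = (15|25)    [65 ≡ 15 mod 25]
  = (25|15)    [QR: 25 ≡ 1 mod 4, sign kept]
  = (10|15)    [25 ≡ 10 mod 15]
  = (5|15)    [15 ≡ 7 mod 8 ⇒ (2|15) = +1]
  = (15|5)    [QR: 5 ≡ 1 mod 4, sign kept]
  = (0|5)    [15 ≡ 0 mod 5]
  = 0    [numerator 0, gcd > 1]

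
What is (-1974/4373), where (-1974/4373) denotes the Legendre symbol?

-1

Pull out -1: (-1974/4373) = (-1/4373)·(1974/4373). Since 4373 ≡ 1 (mod 4), (-1/4373) = +1. Now have (1974/4373).
Factor out 2: 1974 = 2·987. Since 4373 ≡ 5 (mod 8), (2/4373) = -1. Now have -(987/4373).
4373 ≡ 1 (mod 4), so quadratic reciprocity gives (987/4373) = (4373/987). Reduce: 4373 ≡ 425 (mod 987). Now have -(425/987).
425 ≡ 1 (mod 4), so quadratic reciprocity gives (425/987) = (987/425). Reduce: 987 ≡ 137 (mod 425). Now have -(137/425).
137 ≡ 1 (mod 4), so quadratic reciprocity gives (137/425) = (425/137). Reduce: 425 ≡ 14 (mod 137). Now have -(14/137).
Factor out 2: 14 = 2·7. Since 137 ≡ 1 (mod 8), (2/137) = +1. Now have -(7/137).
137 ≡ 1 (mod 4), so quadratic reciprocity gives (7/137) = (137/7). Reduce: 137 ≡ 4 (mod 7). Now have -(4/7).
Factor out 2: 4 = 2^2. Since 7 ≡ 7 (mod 8), (2/7) = +1, and (2/7)^2 = +1. Now have -(1/7).
(1/7) = 1. Collecting the sign factors: -1.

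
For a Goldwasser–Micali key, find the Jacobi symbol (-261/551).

0

(-261/551)
  = -(261/551)    [551 ≡ 3 mod 4 ⇒ (-1/551) = -1]
  = -(551/261)    [QR: 261 ≡ 1 mod 4, sign kept]
  = -(29/261)    [551 ≡ 29 mod 261]
  = -(261/29)    [QR: 29 ≡ 1 mod 4, sign kept]
  = -(0/29)    [261 ≡ 0 mod 29]
  = 0    [numerator 0, gcd > 1]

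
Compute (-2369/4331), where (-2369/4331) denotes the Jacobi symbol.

-1

Reduce the numerator: -2369 ≡ 1962 (mod 4331), so (-2369/4331) = (1962/4331).
Factor out 2: 1962 = 2·981. Since 4331 ≡ 3 (mod 8), (2/4331) = -1. Now have -(981/4331).
981 ≡ 1 (mod 4), so quadratic reciprocity gives (981/4331) = (4331/981). Reduce: 4331 ≡ 407 (mod 981). Now have -(407/981).
981 ≡ 1 (mod 4), so quadratic reciprocity gives (407/981) = (981/407). Reduce: 981 ≡ 167 (mod 407). Now have -(167/407).
Both 167 ≡ 3 and 407 ≡ 3 (mod 4), so reciprocity gives (167/407) = -(407/167). Reduce: 407 ≡ 73 (mod 167). Now have (73/167).
73 ≡ 1 (mod 4), so quadratic reciprocity gives (73/167) = (167/73). Reduce: 167 ≡ 21 (mod 73). Now have (21/73).
21 ≡ 1 (mod 4), so quadratic reciprocity gives (21/73) = (73/21). Reduce: 73 ≡ 10 (mod 21). Now have (10/21).
Factor out 2: 10 = 2·5. Since 21 ≡ 5 (mod 8), (2/21) = -1. Now have -(5/21).
5 ≡ 1 (mod 4), so quadratic reciprocity gives (5/21) = (21/5). Reduce: 21 ≡ 1 (mod 5). Now have -(1/5).
(1/5) = 1. Collecting the sign factors: -1.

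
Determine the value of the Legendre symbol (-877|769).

1

Reduce the numerator: -877 ≡ 661 (mod 769), so (-877|769) = (661|769).
661 ≡ 1 (mod 4), so quadratic reciprocity gives (661|769) = (769|661). Reduce: 769 ≡ 108 (mod 661). Now have (108|661).
Factor out 2: 108 = 2^2·27. Since 661 ≡ 5 (mod 8), (2|661) = -1, and (2|661)^2 = +1. Now have (27|661).
661 ≡ 1 (mod 4), so quadratic reciprocity gives (27|661) = (661|27). Reduce: 661 ≡ 13 (mod 27). Now have (13|27).
13 ≡ 1 (mod 4), so quadratic reciprocity gives (13|27) = (27|13). Reduce: 27 ≡ 1 (mod 13). Now have (1|13).
(1|13) = 1. Collecting the sign factors: 1.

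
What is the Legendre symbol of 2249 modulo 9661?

2249 ≡ 1 (mod 4), so quadratic reciprocity gives (2249|9661) = (9661|2249). Reduce: 9661 ≡ 665 (mod 2249). Now have (665|2249).
665 ≡ 1 (mod 4), so quadratic reciprocity gives (665|2249) = (2249|665). Reduce: 2249 ≡ 254 (mod 665). Now have (254|665).
Factor out 2: 254 = 2·127. Since 665 ≡ 1 (mod 8), (2|665) = +1. Now have (127|665).
665 ≡ 1 (mod 4), so quadratic reciprocity gives (127|665) = (665|127). Reduce: 665 ≡ 30 (mod 127). Now have (30|127).
Factor out 2: 30 = 2·15. Since 127 ≡ 7 (mod 8), (2|127) = +1. Now have (15|127).
Both 15 ≡ 3 and 127 ≡ 3 (mod 4), so reciprocity gives (15|127) = -(127|15). Reduce: 127 ≡ 7 (mod 15). Now have -(7|15).
Both 7 ≡ 3 and 15 ≡ 3 (mod 4), so reciprocity gives (7|15) = -(15|7). Reduce: 15 ≡ 1 (mod 7). Now have (1|7).
(1|7) = 1. Collecting the sign factors: 1.

1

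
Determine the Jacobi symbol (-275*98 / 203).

By multiplicativity, (-275·98 / 203) = (-275 / 203)·(98 / 203).
First factor (-275 / 203):
(-275 / 203)
  = (131 / 203)    [-275 ≡ 131 mod 203]
  = -(203 / 131)    [QR: both ≡ 3 mod 4, sign flips]
  = -(72 / 131)    [203 ≡ 72 mod 131]
  = (9 / 131)    [131 ≡ 3 mod 8 ⇒ (2 / 131)^3 = -1]
  = (131 / 9)    [QR: 9 ≡ 1 mod 4, sign kept]
  = (5 / 9)    [131 ≡ 5 mod 9]
  = (9 / 5)    [QR: 5 ≡ 1 mod 4, sign kept]
  = (4 / 5)    [9 ≡ 4 mod 5]
  = (1 / 5)    [5 ≡ 5 mod 8 ⇒ (2 / 5)^2 = +1]
  = 1    [(1 / 5) = 1]
Second factor (98 / 203):
(98 / 203)
  = -(49 / 203)    [203 ≡ 3 mod 8 ⇒ (2 / 203) = -1]
  = -(203 / 49)    [QR: 49 ≡ 1 mod 4, sign kept]
  = -(7 / 49)    [203 ≡ 7 mod 49]
  = -(49 / 7)    [QR: 49 ≡ 1 mod 4, sign kept]
  = -(0 / 7)    [49 ≡ 0 mod 7]
  = 0    [numerator 0, gcd > 1]
Product: (1)·(0) = 0.

0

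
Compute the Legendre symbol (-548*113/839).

By multiplicativity, (-548·113/839) = (-548/839)·(113/839).
First factor (-548/839):
(-548/839)
  = -(548/839)    [839 ≡ 3 mod 4 ⇒ (-1/839) = -1]
  = -(137/839)    [839 ≡ 7 mod 8 ⇒ (2/839)^2 = +1]
  = -(839/137)    [QR: 137 ≡ 1 mod 4, sign kept]
  = -(17/137)    [839 ≡ 17 mod 137]
  = -(137/17)    [QR: 17 ≡ 1 mod 4, sign kept]
  = -(1/17)    [137 ≡ 1 mod 17]
  = -1    [(1/17) = 1]
Second factor (113/839):
(113/839)
  = (839/113)    [QR: 113 ≡ 1 mod 4, sign kept]
  = (48/113)    [839 ≡ 48 mod 113]
  = (3/113)    [113 ≡ 1 mod 8 ⇒ (2/113)^4 = +1]
  = (113/3)    [QR: 113 ≡ 1 mod 4, sign kept]
  = (2/3)    [113 ≡ 2 mod 3]
  = -(1/3)    [3 ≡ 3 mod 8 ⇒ (2/3) = -1]
  = -1    [(1/3) = 1]
Product: (-1)·(-1) = 1.

1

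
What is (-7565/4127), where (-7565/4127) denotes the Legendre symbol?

(-7565/4127)
  = (689/4127)    [-7565 ≡ 689 mod 4127]
  = (4127/689)    [QR: 689 ≡ 1 mod 4, sign kept]
  = (682/689)    [4127 ≡ 682 mod 689]
  = (341/689)    [689 ≡ 1 mod 8 ⇒ (2/689) = +1]
  = (689/341)    [QR: 341 ≡ 1 mod 4, sign kept]
  = (7/341)    [689 ≡ 7 mod 341]
  = (341/7)    [QR: 341 ≡ 1 mod 4, sign kept]
  = (5/7)    [341 ≡ 5 mod 7]
  = (7/5)    [QR: 5 ≡ 1 mod 4, sign kept]
  = (2/5)    [7 ≡ 2 mod 5]
  = -(1/5)    [5 ≡ 5 mod 8 ⇒ (2/5) = -1]
  = -1    [(1/5) = 1]

-1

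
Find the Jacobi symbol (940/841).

(940/841)
  = (99/841)    [940 ≡ 99 mod 841]
  = (841/99)    [QR: 841 ≡ 1 mod 4, sign kept]
  = (49/99)    [841 ≡ 49 mod 99]
  = (99/49)    [QR: 49 ≡ 1 mod 4, sign kept]
  = (1/49)    [99 ≡ 1 mod 49]
  = 1    [(1/49) = 1]

1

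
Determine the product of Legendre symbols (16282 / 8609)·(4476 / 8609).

-1

By multiplicativity, (16282·4476 / 8609) = (16282 / 8609)·(4476 / 8609).
First factor (16282 / 8609):
(16282 / 8609)
  = (7673 / 8609)    [16282 ≡ 7673 mod 8609]
  = (8609 / 7673)    [QR: 7673 ≡ 1 mod 4, sign kept]
  = (936 / 7673)    [8609 ≡ 936 mod 7673]
  = (117 / 7673)    [7673 ≡ 1 mod 8 ⇒ (2 / 7673)^3 = +1]
  = (7673 / 117)    [QR: 117 ≡ 1 mod 4, sign kept]
  = (68 / 117)    [7673 ≡ 68 mod 117]
  = (17 / 117)    [117 ≡ 5 mod 8 ⇒ (2 / 117)^2 = +1]
  = (117 / 17)    [QR: 17 ≡ 1 mod 4, sign kept]
  = (15 / 17)    [117 ≡ 15 mod 17]
  = (17 / 15)    [QR: 17 ≡ 1 mod 4, sign kept]
  = (2 / 15)    [17 ≡ 2 mod 15]
  = (1 / 15)    [15 ≡ 7 mod 8 ⇒ (2 / 15) = +1]
  = 1    [(1 / 15) = 1]
Second factor (4476 / 8609):
(4476 / 8609)
  = (1119 / 8609)    [8609 ≡ 1 mod 8 ⇒ (2 / 8609)^2 = +1]
  = (8609 / 1119)    [QR: 8609 ≡ 1 mod 4, sign kept]
  = (776 / 1119)    [8609 ≡ 776 mod 1119]
  = (97 / 1119)    [1119 ≡ 7 mod 8 ⇒ (2 / 1119)^3 = +1]
  = (1119 / 97)    [QR: 97 ≡ 1 mod 4, sign kept]
  = (52 / 97)    [1119 ≡ 52 mod 97]
  = (13 / 97)    [97 ≡ 1 mod 8 ⇒ (2 / 97)^2 = +1]
  = (97 / 13)    [QR: 13 ≡ 1 mod 4, sign kept]
  = (6 / 13)    [97 ≡ 6 mod 13]
  = -(3 / 13)    [13 ≡ 5 mod 8 ⇒ (2 / 13) = -1]
  = -(13 / 3)    [QR: 13 ≡ 1 mod 4, sign kept]
  = -(1 / 3)    [13 ≡ 1 mod 3]
  = -1    [(1 / 3) = 1]
Product: (1)·(-1) = -1.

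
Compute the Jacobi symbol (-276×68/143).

By multiplicativity, (-276·68/143) = (-276/143)·(68/143).
First factor (-276/143):
Reduce the numerator: -276 ≡ 10 (mod 143), so (-276/143) = (10/143).
Factor out 2: 10 = 2·5. Since 143 ≡ 7 (mod 8), (2/143) = +1. Now have (5/143).
5 ≡ 1 (mod 4), so quadratic reciprocity gives (5/143) = (143/5). Reduce: 143 ≡ 3 (mod 5). Now have (3/5).
5 ≡ 1 (mod 4), so quadratic reciprocity gives (3/5) = (5/3). Reduce: 5 ≡ 2 (mod 3). Now have (2/3).
Factor out 2: 2 = 2. Since 3 ≡ 3 (mod 8), (2/3) = -1. Now have -(1/3).
(1/3) = 1. Collecting the sign factors: -1.
Second factor (68/143):
Factor out 2: 68 = 2^2·17. Since 143 ≡ 7 (mod 8), (2/143) = +1, and (2/143)^2 = +1. Now have (17/143).
17 ≡ 1 (mod 4), so quadratic reciprocity gives (17/143) = (143/17). Reduce: 143 ≡ 7 (mod 17). Now have (7/17).
17 ≡ 1 (mod 4), so quadratic reciprocity gives (7/17) = (17/7). Reduce: 17 ≡ 3 (mod 7). Now have (3/7).
Both 3 ≡ 3 and 7 ≡ 3 (mod 4), so reciprocity gives (3/7) = -(7/3). Reduce: 7 ≡ 1 (mod 3). Now have -(1/3).
(1/3) = 1. Collecting the sign factors: -1.
Product: (-1)·(-1) = 1.

1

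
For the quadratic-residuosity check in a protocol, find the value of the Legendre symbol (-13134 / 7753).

-1

Reduce the numerator: -13134 ≡ 2372 (mod 7753), so (-13134 / 7753) = (2372 / 7753).
Factor out 2: 2372 = 2^2·593. Since 7753 ≡ 1 (mod 8), (2 / 7753) = +1, and (2 / 7753)^2 = +1. Now have (593 / 7753).
593 ≡ 1 (mod 4), so quadratic reciprocity gives (593 / 7753) = (7753 / 593). Reduce: 7753 ≡ 44 (mod 593). Now have (44 / 593).
Factor out 2: 44 = 2^2·11. Since 593 ≡ 1 (mod 8), (2 / 593) = +1, and (2 / 593)^2 = +1. Now have (11 / 593).
593 ≡ 1 (mod 4), so quadratic reciprocity gives (11 / 593) = (593 / 11). Reduce: 593 ≡ 10 (mod 11). Now have (10 / 11).
Factor out 2: 10 = 2·5. Since 11 ≡ 3 (mod 8), (2 / 11) = -1. Now have -(5 / 11).
5 ≡ 1 (mod 4), so quadratic reciprocity gives (5 / 11) = (11 / 5). Reduce: 11 ≡ 1 (mod 5). Now have -(1 / 5).
(1 / 5) = 1. Collecting the sign factors: -1.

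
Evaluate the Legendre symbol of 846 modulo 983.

(846/983)
  = (423/983)    [983 ≡ 7 mod 8 ⇒ (2/983) = +1]
  = -(983/423)    [QR: both ≡ 3 mod 4, sign flips]
  = -(137/423)    [983 ≡ 137 mod 423]
  = -(423/137)    [QR: 137 ≡ 1 mod 4, sign kept]
  = -(12/137)    [423 ≡ 12 mod 137]
  = -(3/137)    [137 ≡ 1 mod 8 ⇒ (2/137)^2 = +1]
  = -(137/3)    [QR: 137 ≡ 1 mod 4, sign kept]
  = -(2/3)    [137 ≡ 2 mod 3]
  = (1/3)    [3 ≡ 3 mod 8 ⇒ (2/3) = -1]
  = 1    [(1/3) = 1]

1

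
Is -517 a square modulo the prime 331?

no

Reduce the numerator: -517 ≡ 145 (mod 331), so (-517|331) = (145|331).
145 ≡ 1 (mod 4), so quadratic reciprocity gives (145|331) = (331|145). Reduce: 331 ≡ 41 (mod 145). Now have (41|145).
41 ≡ 1 (mod 4), so quadratic reciprocity gives (41|145) = (145|41). Reduce: 145 ≡ 22 (mod 41). Now have (22|41).
Factor out 2: 22 = 2·11. Since 41 ≡ 1 (mod 8), (2|41) = +1. Now have (11|41).
41 ≡ 1 (mod 4), so quadratic reciprocity gives (11|41) = (41|11). Reduce: 41 ≡ 8 (mod 11). Now have (8|11).
Factor out 2: 8 = 2^3. Since 11 ≡ 3 (mod 8), (2|11) = -1, and (2|11)^3 = -1. Now have -(1|11).
(1|11) = 1. Collecting the sign factors: -1.
(-517|331) = -1, and 331 is prime, so -517 is not a quadratic residue mod 331.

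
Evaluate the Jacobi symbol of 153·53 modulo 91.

By multiplicativity, (153·53 / 91) = (153 / 91)·(53 / 91).
First factor (153 / 91):
Reduce the numerator: 153 ≡ 62 (mod 91), so (153 / 91) = (62 / 91).
Factor out 2: 62 = 2·31. Since 91 ≡ 3 (mod 8), (2 / 91) = -1. Now have -(31 / 91).
Both 31 ≡ 3 and 91 ≡ 3 (mod 4), so reciprocity gives (31 / 91) = -(91 / 31). Reduce: 91 ≡ 29 (mod 31). Now have (29 / 31).
29 ≡ 1 (mod 4), so quadratic reciprocity gives (29 / 31) = (31 / 29). Reduce: 31 ≡ 2 (mod 29). Now have (2 / 29).
Factor out 2: 2 = 2. Since 29 ≡ 5 (mod 8), (2 / 29) = -1. Now have -(1 / 29).
(1 / 29) = 1. Collecting the sign factors: -1.
Second factor (53 / 91):
53 ≡ 1 (mod 4), so quadratic reciprocity gives (53 / 91) = (91 / 53). Reduce: 91 ≡ 38 (mod 53). Now have (38 / 53).
Factor out 2: 38 = 2·19. Since 53 ≡ 5 (mod 8), (2 / 53) = -1. Now have -(19 / 53).
53 ≡ 1 (mod 4), so quadratic reciprocity gives (19 / 53) = (53 / 19). Reduce: 53 ≡ 15 (mod 19). Now have -(15 / 19).
Both 15 ≡ 3 and 19 ≡ 3 (mod 4), so reciprocity gives (15 / 19) = -(19 / 15). Reduce: 19 ≡ 4 (mod 15). Now have (4 / 15).
Factor out 2: 4 = 2^2. Since 15 ≡ 7 (mod 8), (2 / 15) = +1, and (2 / 15)^2 = +1. Now have (1 / 15).
(1 / 15) = 1. Collecting the sign factors: 1.
Product: (-1)·(1) = -1.

-1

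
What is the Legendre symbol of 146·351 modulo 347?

-1

By multiplicativity, (146·351/347) = (146/347)·(351/347).
First factor (146/347):
(146/347)
  = -(73/347)    [347 ≡ 3 mod 8 ⇒ (2/347) = -1]
  = -(347/73)    [QR: 73 ≡ 1 mod 4, sign kept]
  = -(55/73)    [347 ≡ 55 mod 73]
  = -(73/55)    [QR: 73 ≡ 1 mod 4, sign kept]
  = -(18/55)    [73 ≡ 18 mod 55]
  = -(9/55)    [55 ≡ 7 mod 8 ⇒ (2/55) = +1]
  = -(55/9)    [QR: 9 ≡ 1 mod 4, sign kept]
  = -(1/9)    [55 ≡ 1 mod 9]
  = -1    [(1/9) = 1]
Second factor (351/347):
(351/347)
  = (4/347)    [351 ≡ 4 mod 347]
  = (1/347)    [347 ≡ 3 mod 8 ⇒ (2/347)^2 = +1]
  = 1    [(1/347) = 1]
Product: (-1)·(1) = -1.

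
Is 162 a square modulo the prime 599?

yes

(162/599)
  = (81/599)    [599 ≡ 7 mod 8 ⇒ (2/599) = +1]
  = (599/81)    [QR: 81 ≡ 1 mod 4, sign kept]
  = (32/81)    [599 ≡ 32 mod 81]
  = (1/81)    [81 ≡ 1 mod 8 ⇒ (2/81)^5 = +1]
  = 1    [(1/81) = 1]
(162/599) = 1, and 599 is prime, so 162 is a quadratic residue mod 599.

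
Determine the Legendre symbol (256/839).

Factor out 2: 256 = 2^8. Since 839 ≡ 7 (mod 8), (2/839) = +1, and (2/839)^8 = +1. Now have (1/839).
(1/839) = 1. Collecting the sign factors: 1.

1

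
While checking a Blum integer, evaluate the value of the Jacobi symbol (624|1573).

0

(624|1573)
  = (39|1573)    [1573 ≡ 5 mod 8 ⇒ (2|1573)^4 = +1]
  = (1573|39)    [QR: 1573 ≡ 1 mod 4, sign kept]
  = (13|39)    [1573 ≡ 13 mod 39]
  = (39|13)    [QR: 13 ≡ 1 mod 4, sign kept]
  = (0|13)    [39 ≡ 0 mod 13]
  = 0    [numerator 0, gcd > 1]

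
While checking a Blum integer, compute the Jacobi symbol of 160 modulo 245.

0

(160/245)
  = -(5/245)    [245 ≡ 5 mod 8 ⇒ (2/245)^5 = -1]
  = -(245/5)    [QR: 5 ≡ 1 mod 4, sign kept]
  = -(0/5)    [245 ≡ 0 mod 5]
  = 0    [numerator 0, gcd > 1]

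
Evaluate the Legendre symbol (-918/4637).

(-918/4637)
  = (918/4637)    [4637 ≡ 1 mod 4 ⇒ (-1/4637) = +1]
  = -(459/4637)    [4637 ≡ 5 mod 8 ⇒ (2/4637) = -1]
  = -(4637/459)    [QR: 4637 ≡ 1 mod 4, sign kept]
  = -(47/459)    [4637 ≡ 47 mod 459]
  = (459/47)    [QR: both ≡ 3 mod 4, sign flips]
  = (36/47)    [459 ≡ 36 mod 47]
  = (9/47)    [47 ≡ 7 mod 8 ⇒ (2/47)^2 = +1]
  = (47/9)    [QR: 9 ≡ 1 mod 4, sign kept]
  = (2/9)    [47 ≡ 2 mod 9]
  = (1/9)    [9 ≡ 1 mod 8 ⇒ (2/9) = +1]
  = 1    [(1/9) = 1]

1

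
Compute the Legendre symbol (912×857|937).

-1

By multiplicativity, (912·857|937) = (912|937)·(857|937).
First factor (912|937):
(912|937)
  = (57|937)    [937 ≡ 1 mod 8 ⇒ (2|937)^4 = +1]
  = (937|57)    [QR: 57 ≡ 1 mod 4, sign kept]
  = (25|57)    [937 ≡ 25 mod 57]
  = (57|25)    [QR: 25 ≡ 1 mod 4, sign kept]
  = (7|25)    [57 ≡ 7 mod 25]
  = (25|7)    [QR: 25 ≡ 1 mod 4, sign kept]
  = (4|7)    [25 ≡ 4 mod 7]
  = (1|7)    [7 ≡ 7 mod 8 ⇒ (2|7)^2 = +1]
  = 1    [(1|7) = 1]
Second factor (857|937):
(857|937)
  = (937|857)    [QR: 857 ≡ 1 mod 4, sign kept]
  = (80|857)    [937 ≡ 80 mod 857]
  = (5|857)    [857 ≡ 1 mod 8 ⇒ (2|857)^4 = +1]
  = (857|5)    [QR: 5 ≡ 1 mod 4, sign kept]
  = (2|5)    [857 ≡ 2 mod 5]
  = -(1|5)    [5 ≡ 5 mod 8 ⇒ (2|5) = -1]
  = -1    [(1|5) = 1]
Product: (1)·(-1) = -1.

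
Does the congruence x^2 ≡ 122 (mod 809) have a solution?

yes

(122/809)
  = (61/809)    [809 ≡ 1 mod 8 ⇒ (2/809) = +1]
  = (809/61)    [QR: 61 ≡ 1 mod 4, sign kept]
  = (16/61)    [809 ≡ 16 mod 61]
  = (1/61)    [61 ≡ 5 mod 8 ⇒ (2/61)^4 = +1]
  = 1    [(1/61) = 1]
The Legendre symbol is 1, so x^2 ≡ 122 (mod 809) has solution.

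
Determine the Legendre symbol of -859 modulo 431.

Pull out -1: (-859|431) = (-1|431)·(859|431). Since 431 ≡ 3 (mod 4), (-1|431) = -1. Now have -(859|431).
Reduce the numerator: 859 ≡ 428 (mod 431), so (859|431) = (428|431).
Factor out 2: 428 = 2^2·107. Since 431 ≡ 7 (mod 8), (2|431) = +1, and (2|431)^2 = +1. Now have -(107|431).
Both 107 ≡ 3 and 431 ≡ 3 (mod 4), so reciprocity gives (107|431) = -(431|107). Reduce: 431 ≡ 3 (mod 107). Now have (3|107).
Both 3 ≡ 3 and 107 ≡ 3 (mod 4), so reciprocity gives (3|107) = -(107|3). Reduce: 107 ≡ 2 (mod 3). Now have -(2|3).
Factor out 2: 2 = 2. Since 3 ≡ 3 (mod 8), (2|3) = -1. Now have (1|3).
(1|3) = 1. Collecting the sign factors: 1.

1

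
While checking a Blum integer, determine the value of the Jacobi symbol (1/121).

1

(1/121) = 1. Collecting the sign factors: 1.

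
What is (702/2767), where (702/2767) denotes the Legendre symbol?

Factor out 2: 702 = 2·351. Since 2767 ≡ 7 (mod 8), (2/2767) = +1. Now have (351/2767).
Both 351 ≡ 3 and 2767 ≡ 3 (mod 4), so reciprocity gives (351/2767) = -(2767/351). Reduce: 2767 ≡ 310 (mod 351). Now have -(310/351).
Factor out 2: 310 = 2·155. Since 351 ≡ 7 (mod 8), (2/351) = +1. Now have -(155/351).
Both 155 ≡ 3 and 351 ≡ 3 (mod 4), so reciprocity gives (155/351) = -(351/155). Reduce: 351 ≡ 41 (mod 155). Now have (41/155).
41 ≡ 1 (mod 4), so quadratic reciprocity gives (41/155) = (155/41). Reduce: 155 ≡ 32 (mod 41). Now have (32/41).
Factor out 2: 32 = 2^5. Since 41 ≡ 1 (mod 8), (2/41) = +1, and (2/41)^5 = +1. Now have (1/41).
(1/41) = 1. Collecting the sign factors: 1.

1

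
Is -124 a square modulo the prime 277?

no

Reduce the numerator: -124 ≡ 153 (mod 277), so (-124/277) = (153/277).
153 ≡ 1 (mod 4), so quadratic reciprocity gives (153/277) = (277/153). Reduce: 277 ≡ 124 (mod 153). Now have (124/153).
Factor out 2: 124 = 2^2·31. Since 153 ≡ 1 (mod 8), (2/153) = +1, and (2/153)^2 = +1. Now have (31/153).
153 ≡ 1 (mod 4), so quadratic reciprocity gives (31/153) = (153/31). Reduce: 153 ≡ 29 (mod 31). Now have (29/31).
29 ≡ 1 (mod 4), so quadratic reciprocity gives (29/31) = (31/29). Reduce: 31 ≡ 2 (mod 29). Now have (2/29).
Factor out 2: 2 = 2. Since 29 ≡ 5 (mod 8), (2/29) = -1. Now have -(1/29).
(1/29) = 1. Collecting the sign factors: -1.
The Legendre symbol is -1, so x^2 ≡ -124 (mod 277) has no solution.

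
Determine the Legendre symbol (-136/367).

Pull out -1: (-136/367) = (-1/367)·(136/367). Since 367 ≡ 3 (mod 4), (-1/367) = -1. Now have -(136/367).
Factor out 2: 136 = 2^3·17. Since 367 ≡ 7 (mod 8), (2/367) = +1, and (2/367)^3 = +1. Now have -(17/367).
17 ≡ 1 (mod 4), so quadratic reciprocity gives (17/367) = (367/17). Reduce: 367 ≡ 10 (mod 17). Now have -(10/17).
Factor out 2: 10 = 2·5. Since 17 ≡ 1 (mod 8), (2/17) = +1. Now have -(5/17).
5 ≡ 1 (mod 4), so quadratic reciprocity gives (5/17) = (17/5). Reduce: 17 ≡ 2 (mod 5). Now have -(2/5).
Factor out 2: 2 = 2. Since 5 ≡ 5 (mod 8), (2/5) = -1. Now have (1/5).
(1/5) = 1. Collecting the sign factors: 1.

1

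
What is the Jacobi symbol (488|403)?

Reduce the numerator: 488 ≡ 85 (mod 403), so (488|403) = (85|403).
85 ≡ 1 (mod 4), so quadratic reciprocity gives (85|403) = (403|85). Reduce: 403 ≡ 63 (mod 85). Now have (63|85).
85 ≡ 1 (mod 4), so quadratic reciprocity gives (63|85) = (85|63). Reduce: 85 ≡ 22 (mod 63). Now have (22|63).
Factor out 2: 22 = 2·11. Since 63 ≡ 7 (mod 8), (2|63) = +1. Now have (11|63).
Both 11 ≡ 3 and 63 ≡ 3 (mod 4), so reciprocity gives (11|63) = -(63|11). Reduce: 63 ≡ 8 (mod 11). Now have -(8|11).
Factor out 2: 8 = 2^3. Since 11 ≡ 3 (mod 8), (2|11) = -1, and (2|11)^3 = -1. Now have (1|11).
(1|11) = 1. Collecting the sign factors: 1.

1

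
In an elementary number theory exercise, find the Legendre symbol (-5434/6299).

-1

(-5434/6299)
  = (865/6299)    [-5434 ≡ 865 mod 6299]
  = (6299/865)    [QR: 865 ≡ 1 mod 4, sign kept]
  = (244/865)    [6299 ≡ 244 mod 865]
  = (61/865)    [865 ≡ 1 mod 8 ⇒ (2/865)^2 = +1]
  = (865/61)    [QR: 61 ≡ 1 mod 4, sign kept]
  = (11/61)    [865 ≡ 11 mod 61]
  = (61/11)    [QR: 61 ≡ 1 mod 4, sign kept]
  = (6/11)    [61 ≡ 6 mod 11]
  = -(3/11)    [11 ≡ 3 mod 8 ⇒ (2/11) = -1]
  = (11/3)    [QR: both ≡ 3 mod 4, sign flips]
  = (2/3)    [11 ≡ 2 mod 3]
  = -(1/3)    [3 ≡ 3 mod 8 ⇒ (2/3) = -1]
  = -1    [(1/3) = 1]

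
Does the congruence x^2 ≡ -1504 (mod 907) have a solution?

no

(-1504|907)
  = (310|907)    [-1504 ≡ 310 mod 907]
  = -(155|907)    [907 ≡ 3 mod 8 ⇒ (2|907) = -1]
  = (907|155)    [QR: both ≡ 3 mod 4, sign flips]
  = (132|155)    [907 ≡ 132 mod 155]
  = (33|155)    [155 ≡ 3 mod 8 ⇒ (2|155)^2 = +1]
  = (155|33)    [QR: 33 ≡ 1 mod 4, sign kept]
  = (23|33)    [155 ≡ 23 mod 33]
  = (33|23)    [QR: 33 ≡ 1 mod 4, sign kept]
  = (10|23)    [33 ≡ 10 mod 23]
  = (5|23)    [23 ≡ 7 mod 8 ⇒ (2|23) = +1]
  = (23|5)    [QR: 5 ≡ 1 mod 4, sign kept]
  = (3|5)    [23 ≡ 3 mod 5]
  = (5|3)    [QR: 5 ≡ 1 mod 4, sign kept]
  = (2|3)    [5 ≡ 2 mod 3]
  = -(1|3)    [3 ≡ 3 mod 8 ⇒ (2|3) = -1]
  = -1    [(1|3) = 1]
The Legendre symbol is -1, so x^2 ≡ -1504 (mod 907) has no solution.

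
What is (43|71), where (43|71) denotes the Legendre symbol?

1

Both 43 ≡ 3 and 71 ≡ 3 (mod 4), so reciprocity gives (43|71) = -(71|43). Reduce: 71 ≡ 28 (mod 43). Now have -(28|43).
Factor out 2: 28 = 2^2·7. Since 43 ≡ 3 (mod 8), (2|43) = -1, and (2|43)^2 = +1. Now have -(7|43).
Both 7 ≡ 3 and 43 ≡ 3 (mod 4), so reciprocity gives (7|43) = -(43|7). Reduce: 43 ≡ 1 (mod 7). Now have (1|7).
(1|7) = 1. Collecting the sign factors: 1.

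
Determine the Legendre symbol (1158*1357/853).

By multiplicativity, (1158·1357/853) = (1158/853)·(1357/853).
First factor (1158/853):
Reduce the numerator: 1158 ≡ 305 (mod 853), so (1158/853) = (305/853).
305 ≡ 1 (mod 4), so quadratic reciprocity gives (305/853) = (853/305). Reduce: 853 ≡ 243 (mod 305). Now have (243/305).
305 ≡ 1 (mod 4), so quadratic reciprocity gives (243/305) = (305/243). Reduce: 305 ≡ 62 (mod 243). Now have (62/243).
Factor out 2: 62 = 2·31. Since 243 ≡ 3 (mod 8), (2/243) = -1. Now have -(31/243).
Both 31 ≡ 3 and 243 ≡ 3 (mod 4), so reciprocity gives (31/243) = -(243/31). Reduce: 243 ≡ 26 (mod 31). Now have (26/31).
Factor out 2: 26 = 2·13. Since 31 ≡ 7 (mod 8), (2/31) = +1. Now have (13/31).
13 ≡ 1 (mod 4), so quadratic reciprocity gives (13/31) = (31/13). Reduce: 31 ≡ 5 (mod 13). Now have (5/13).
5 ≡ 1 (mod 4), so quadratic reciprocity gives (5/13) = (13/5). Reduce: 13 ≡ 3 (mod 5). Now have (3/5).
5 ≡ 1 (mod 4), so quadratic reciprocity gives (3/5) = (5/3). Reduce: 5 ≡ 2 (mod 3). Now have (2/3).
Factor out 2: 2 = 2. Since 3 ≡ 3 (mod 8), (2/3) = -1. Now have -(1/3).
(1/3) = 1. Collecting the sign factors: -1.
Second factor (1357/853):
Reduce the numerator: 1357 ≡ 504 (mod 853), so (1357/853) = (504/853).
Factor out 2: 504 = 2^3·63. Since 853 ≡ 5 (mod 8), (2/853) = -1, and (2/853)^3 = -1. Now have -(63/853).
853 ≡ 1 (mod 4), so quadratic reciprocity gives (63/853) = (853/63). Reduce: 853 ≡ 34 (mod 63). Now have -(34/63).
Factor out 2: 34 = 2·17. Since 63 ≡ 7 (mod 8), (2/63) = +1. Now have -(17/63).
17 ≡ 1 (mod 4), so quadratic reciprocity gives (17/63) = (63/17). Reduce: 63 ≡ 12 (mod 17). Now have -(12/17).
Factor out 2: 12 = 2^2·3. Since 17 ≡ 1 (mod 8), (2/17) = +1, and (2/17)^2 = +1. Now have -(3/17).
17 ≡ 1 (mod 4), so quadratic reciprocity gives (3/17) = (17/3). Reduce: 17 ≡ 2 (mod 3). Now have -(2/3).
Factor out 2: 2 = 2. Since 3 ≡ 3 (mod 8), (2/3) = -1. Now have (1/3).
(1/3) = 1. Collecting the sign factors: 1.
Product: (-1)·(1) = -1.

-1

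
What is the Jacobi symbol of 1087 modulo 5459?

Both 1087 ≡ 3 and 5459 ≡ 3 (mod 4), so reciprocity gives (1087|5459) = -(5459|1087). Reduce: 5459 ≡ 24 (mod 1087). Now have -(24|1087).
Factor out 2: 24 = 2^3·3. Since 1087 ≡ 7 (mod 8), (2|1087) = +1, and (2|1087)^3 = +1. Now have -(3|1087).
Both 3 ≡ 3 and 1087 ≡ 3 (mod 4), so reciprocity gives (3|1087) = -(1087|3). Reduce: 1087 ≡ 1 (mod 3). Now have (1|3).
(1|3) = 1. Collecting the sign factors: 1.

1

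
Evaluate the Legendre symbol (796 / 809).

1

(796 / 809)
  = (199 / 809)    [809 ≡ 1 mod 8 ⇒ (2 / 809)^2 = +1]
  = (809 / 199)    [QR: 809 ≡ 1 mod 4, sign kept]
  = (13 / 199)    [809 ≡ 13 mod 199]
  = (199 / 13)    [QR: 13 ≡ 1 mod 4, sign kept]
  = (4 / 13)    [199 ≡ 4 mod 13]
  = (1 / 13)    [13 ≡ 5 mod 8 ⇒ (2 / 13)^2 = +1]
  = 1    [(1 / 13) = 1]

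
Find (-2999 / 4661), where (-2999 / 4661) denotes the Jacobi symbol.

(-2999 / 4661)
  = (2999 / 4661)    [4661 ≡ 1 mod 4 ⇒ (-1 / 4661) = +1]
  = (4661 / 2999)    [QR: 4661 ≡ 1 mod 4, sign kept]
  = (1662 / 2999)    [4661 ≡ 1662 mod 2999]
  = (831 / 2999)    [2999 ≡ 7 mod 8 ⇒ (2 / 2999) = +1]
  = -(2999 / 831)    [QR: both ≡ 3 mod 4, sign flips]
  = -(506 / 831)    [2999 ≡ 506 mod 831]
  = -(253 / 831)    [831 ≡ 7 mod 8 ⇒ (2 / 831) = +1]
  = -(831 / 253)    [QR: 253 ≡ 1 mod 4, sign kept]
  = -(72 / 253)    [831 ≡ 72 mod 253]
  = (9 / 253)    [253 ≡ 5 mod 8 ⇒ (2 / 253)^3 = -1]
  = (253 / 9)    [QR: 9 ≡ 1 mod 4, sign kept]
  = (1 / 9)    [253 ≡ 1 mod 9]
  = 1    [(1 / 9) = 1]

1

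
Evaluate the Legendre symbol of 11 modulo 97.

97 ≡ 1 (mod 4), so quadratic reciprocity gives (11 / 97) = (97 / 11). Reduce: 97 ≡ 9 (mod 11). Now have (9 / 11).
9 ≡ 1 (mod 4), so quadratic reciprocity gives (9 / 11) = (11 / 9). Reduce: 11 ≡ 2 (mod 9). Now have (2 / 9).
Factor out 2: 2 = 2. Since 9 ≡ 1 (mod 8), (2 / 9) = +1. Now have (1 / 9).
(1 / 9) = 1. Collecting the sign factors: 1.

1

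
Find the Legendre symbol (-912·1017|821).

-1

By multiplicativity, (-912·1017|821) = (-912|821)·(1017|821).
First factor (-912|821):
(-912|821)
  = (912|821)    [821 ≡ 1 mod 4 ⇒ (-1|821) = +1]
  = (91|821)    [912 ≡ 91 mod 821]
  = (821|91)    [QR: 821 ≡ 1 mod 4, sign kept]
  = (2|91)    [821 ≡ 2 mod 91]
  = -(1|91)    [91 ≡ 3 mod 8 ⇒ (2|91) = -1]
  = -1    [(1|91) = 1]
Second factor (1017|821):
(1017|821)
  = (196|821)    [1017 ≡ 196 mod 821]
  = (49|821)    [821 ≡ 5 mod 8 ⇒ (2|821)^2 = +1]
  = (821|49)    [QR: 49 ≡ 1 mod 4, sign kept]
  = (37|49)    [821 ≡ 37 mod 49]
  = (49|37)    [QR: 37 ≡ 1 mod 4, sign kept]
  = (12|37)    [49 ≡ 12 mod 37]
  = (3|37)    [37 ≡ 5 mod 8 ⇒ (2|37)^2 = +1]
  = (37|3)    [QR: 37 ≡ 1 mod 4, sign kept]
  = (1|3)    [37 ≡ 1 mod 3]
  = 1    [(1|3) = 1]
Product: (-1)·(1) = -1.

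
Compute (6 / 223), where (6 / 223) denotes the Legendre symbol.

-1

Factor out 2: 6 = 2·3. Since 223 ≡ 7 (mod 8), (2 / 223) = +1. Now have (3 / 223).
Both 3 ≡ 3 and 223 ≡ 3 (mod 4), so reciprocity gives (3 / 223) = -(223 / 3). Reduce: 223 ≡ 1 (mod 3). Now have -(1 / 3).
(1 / 3) = 1. Collecting the sign factors: -1.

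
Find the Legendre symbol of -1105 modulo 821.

1

Reduce the numerator: -1105 ≡ 537 (mod 821), so (-1105 / 821) = (537 / 821).
537 ≡ 1 (mod 4), so quadratic reciprocity gives (537 / 821) = (821 / 537). Reduce: 821 ≡ 284 (mod 537). Now have (284 / 537).
Factor out 2: 284 = 2^2·71. Since 537 ≡ 1 (mod 8), (2 / 537) = +1, and (2 / 537)^2 = +1. Now have (71 / 537).
537 ≡ 1 (mod 4), so quadratic reciprocity gives (71 / 537) = (537 / 71). Reduce: 537 ≡ 40 (mod 71). Now have (40 / 71).
Factor out 2: 40 = 2^3·5. Since 71 ≡ 7 (mod 8), (2 / 71) = +1, and (2 / 71)^3 = +1. Now have (5 / 71).
5 ≡ 1 (mod 4), so quadratic reciprocity gives (5 / 71) = (71 / 5). Reduce: 71 ≡ 1 (mod 5). Now have (1 / 5).
(1 / 5) = 1. Collecting the sign factors: 1.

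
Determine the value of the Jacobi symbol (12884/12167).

1

(12884/12167)
  = (717/12167)    [12884 ≡ 717 mod 12167]
  = (12167/717)    [QR: 717 ≡ 1 mod 4, sign kept]
  = (695/717)    [12167 ≡ 695 mod 717]
  = (717/695)    [QR: 717 ≡ 1 mod 4, sign kept]
  = (22/695)    [717 ≡ 22 mod 695]
  = (11/695)    [695 ≡ 7 mod 8 ⇒ (2/695) = +1]
  = -(695/11)    [QR: both ≡ 3 mod 4, sign flips]
  = -(2/11)    [695 ≡ 2 mod 11]
  = (1/11)    [11 ≡ 3 mod 8 ⇒ (2/11) = -1]
  = 1    [(1/11) = 1]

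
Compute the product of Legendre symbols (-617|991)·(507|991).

By multiplicativity, (-617·507|991) = (-617|991)·(507|991).
First factor (-617|991):
Reduce the numerator: -617 ≡ 374 (mod 991), so (-617|991) = (374|991).
Factor out 2: 374 = 2·187. Since 991 ≡ 7 (mod 8), (2|991) = +1. Now have (187|991).
Both 187 ≡ 3 and 991 ≡ 3 (mod 4), so reciprocity gives (187|991) = -(991|187). Reduce: 991 ≡ 56 (mod 187). Now have -(56|187).
Factor out 2: 56 = 2^3·7. Since 187 ≡ 3 (mod 8), (2|187) = -1, and (2|187)^3 = -1. Now have (7|187).
Both 7 ≡ 3 and 187 ≡ 3 (mod 4), so reciprocity gives (7|187) = -(187|7). Reduce: 187 ≡ 5 (mod 7). Now have -(5|7).
5 ≡ 1 (mod 4), so quadratic reciprocity gives (5|7) = (7|5). Reduce: 7 ≡ 2 (mod 5). Now have -(2|5).
Factor out 2: 2 = 2. Since 5 ≡ 5 (mod 8), (2|5) = -1. Now have (1|5).
(1|5) = 1. Collecting the sign factors: 1.
Second factor (507|991):
Both 507 ≡ 3 and 991 ≡ 3 (mod 4), so reciprocity gives (507|991) = -(991|507). Reduce: 991 ≡ 484 (mod 507). Now have -(484|507).
Factor out 2: 484 = 2^2·121. Since 507 ≡ 3 (mod 8), (2|507) = -1, and (2|507)^2 = +1. Now have -(121|507).
121 ≡ 1 (mod 4), so quadratic reciprocity gives (121|507) = (507|121). Reduce: 507 ≡ 23 (mod 121). Now have -(23|121).
121 ≡ 1 (mod 4), so quadratic reciprocity gives (23|121) = (121|23). Reduce: 121 ≡ 6 (mod 23). Now have -(6|23).
Factor out 2: 6 = 2·3. Since 23 ≡ 7 (mod 8), (2|23) = +1. Now have -(3|23).
Both 3 ≡ 3 and 23 ≡ 3 (mod 4), so reciprocity gives (3|23) = -(23|3). Reduce: 23 ≡ 2 (mod 3). Now have (2|3).
Factor out 2: 2 = 2. Since 3 ≡ 3 (mod 8), (2|3) = -1. Now have -(1|3).
(1|3) = 1. Collecting the sign factors: -1.
Product: (1)·(-1) = -1.

-1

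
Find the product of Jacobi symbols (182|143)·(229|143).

By multiplicativity, (182·229|143) = (182|143)·(229|143).
First factor (182|143):
Reduce the numerator: 182 ≡ 39 (mod 143), so (182|143) = (39|143).
Both 39 ≡ 3 and 143 ≡ 3 (mod 4), so reciprocity gives (39|143) = -(143|39). Reduce: 143 ≡ 26 (mod 39). Now have -(26|39).
Factor out 2: 26 = 2·13. Since 39 ≡ 7 (mod 8), (2|39) = +1. Now have -(13|39).
13 ≡ 1 (mod 4), so quadratic reciprocity gives (13|39) = (39|13). Reduce: 39 ≡ 0 (mod 13). Now have -(0|13).
The numerator is now 0 with denominator 13 > 1: the symbol is 0.
Second factor (229|143):
Reduce the numerator: 229 ≡ 86 (mod 143), so (229|143) = (86|143).
Factor out 2: 86 = 2·43. Since 143 ≡ 7 (mod 8), (2|143) = +1. Now have (43|143).
Both 43 ≡ 3 and 143 ≡ 3 (mod 4), so reciprocity gives (43|143) = -(143|43). Reduce: 143 ≡ 14 (mod 43). Now have -(14|43).
Factor out 2: 14 = 2·7. Since 43 ≡ 3 (mod 8), (2|43) = -1. Now have (7|43).
Both 7 ≡ 3 and 43 ≡ 3 (mod 4), so reciprocity gives (7|43) = -(43|7). Reduce: 43 ≡ 1 (mod 7). Now have -(1|7).
(1|7) = 1. Collecting the sign factors: -1.
Product: (0)·(-1) = 0.

0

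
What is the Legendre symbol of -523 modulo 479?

(-523|479)
  = (435|479)    [-523 ≡ 435 mod 479]
  = -(479|435)    [QR: both ≡ 3 mod 4, sign flips]
  = -(44|435)    [479 ≡ 44 mod 435]
  = -(11|435)    [435 ≡ 3 mod 8 ⇒ (2|435)^2 = +1]
  = (435|11)    [QR: both ≡ 3 mod 4, sign flips]
  = (6|11)    [435 ≡ 6 mod 11]
  = -(3|11)    [11 ≡ 3 mod 8 ⇒ (2|11) = -1]
  = (11|3)    [QR: both ≡ 3 mod 4, sign flips]
  = (2|3)    [11 ≡ 2 mod 3]
  = -(1|3)    [3 ≡ 3 mod 8 ⇒ (2|3) = -1]
  = -1    [(1|3) = 1]

-1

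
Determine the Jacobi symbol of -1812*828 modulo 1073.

By multiplicativity, (-1812·828 / 1073) = (-1812 / 1073)·(828 / 1073).
First factor (-1812 / 1073):
(-1812 / 1073)
  = (1812 / 1073)    [1073 ≡ 1 mod 4 ⇒ (-1 / 1073) = +1]
  = (739 / 1073)    [1812 ≡ 739 mod 1073]
  = (1073 / 739)    [QR: 1073 ≡ 1 mod 4, sign kept]
  = (334 / 739)    [1073 ≡ 334 mod 739]
  = -(167 / 739)    [739 ≡ 3 mod 8 ⇒ (2 / 739) = -1]
  = (739 / 167)    [QR: both ≡ 3 mod 4, sign flips]
  = (71 / 167)    [739 ≡ 71 mod 167]
  = -(167 / 71)    [QR: both ≡ 3 mod 4, sign flips]
  = -(25 / 71)    [167 ≡ 25 mod 71]
  = -(71 / 25)    [QR: 25 ≡ 1 mod 4, sign kept]
  = -(21 / 25)    [71 ≡ 21 mod 25]
  = -(25 / 21)    [QR: 21 ≡ 1 mod 4, sign kept]
  = -(4 / 21)    [25 ≡ 4 mod 21]
  = -(1 / 21)    [21 ≡ 5 mod 8 ⇒ (2 / 21)^2 = +1]
  = -1    [(1 / 21) = 1]
Second factor (828 / 1073):
(828 / 1073)
  = (207 / 1073)    [1073 ≡ 1 mod 8 ⇒ (2 / 1073)^2 = +1]
  = (1073 / 207)    [QR: 1073 ≡ 1 mod 4, sign kept]
  = (38 / 207)    [1073 ≡ 38 mod 207]
  = (19 / 207)    [207 ≡ 7 mod 8 ⇒ (2 / 207) = +1]
  = -(207 / 19)    [QR: both ≡ 3 mod 4, sign flips]
  = -(17 / 19)    [207 ≡ 17 mod 19]
  = -(19 / 17)    [QR: 17 ≡ 1 mod 4, sign kept]
  = -(2 / 17)    [19 ≡ 2 mod 17]
  = -(1 / 17)    [17 ≡ 1 mod 8 ⇒ (2 / 17) = +1]
  = -1    [(1 / 17) = 1]
Product: (-1)·(-1) = 1.

1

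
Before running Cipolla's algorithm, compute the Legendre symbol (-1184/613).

-1

Pull out -1: (-1184/613) = (-1/613)·(1184/613). Since 613 ≡ 1 (mod 4), (-1/613) = +1. Now have (1184/613).
Reduce the numerator: 1184 ≡ 571 (mod 613), so (1184/613) = (571/613).
613 ≡ 1 (mod 4), so quadratic reciprocity gives (571/613) = (613/571). Reduce: 613 ≡ 42 (mod 571). Now have (42/571).
Factor out 2: 42 = 2·21. Since 571 ≡ 3 (mod 8), (2/571) = -1. Now have -(21/571).
21 ≡ 1 (mod 4), so quadratic reciprocity gives (21/571) = (571/21). Reduce: 571 ≡ 4 (mod 21). Now have -(4/21).
Factor out 2: 4 = 2^2. Since 21 ≡ 5 (mod 8), (2/21) = -1, and (2/21)^2 = +1. Now have -(1/21).
(1/21) = 1. Collecting the sign factors: -1.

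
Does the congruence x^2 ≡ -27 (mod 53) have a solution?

no

Reduce the numerator: -27 ≡ 26 (mod 53), so (-27|53) = (26|53).
Factor out 2: 26 = 2·13. Since 53 ≡ 5 (mod 8), (2|53) = -1. Now have -(13|53).
13 ≡ 1 (mod 4), so quadratic reciprocity gives (13|53) = (53|13). Reduce: 53 ≡ 1 (mod 13). Now have -(1|13).
(1|13) = 1. Collecting the sign factors: -1.
(-27|53) = -1, and 53 is prime, so -27 is not a quadratic residue mod 53.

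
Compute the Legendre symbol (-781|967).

Reduce the numerator: -781 ≡ 186 (mod 967), so (-781|967) = (186|967).
Factor out 2: 186 = 2·93. Since 967 ≡ 7 (mod 8), (2|967) = +1. Now have (93|967).
93 ≡ 1 (mod 4), so quadratic reciprocity gives (93|967) = (967|93). Reduce: 967 ≡ 37 (mod 93). Now have (37|93).
37 ≡ 1 (mod 4), so quadratic reciprocity gives (37|93) = (93|37). Reduce: 93 ≡ 19 (mod 37). Now have (19|37).
37 ≡ 1 (mod 4), so quadratic reciprocity gives (19|37) = (37|19). Reduce: 37 ≡ 18 (mod 19). Now have (18|19).
Factor out 2: 18 = 2·9. Since 19 ≡ 3 (mod 8), (2|19) = -1. Now have -(9|19).
9 ≡ 1 (mod 4), so quadratic reciprocity gives (9|19) = (19|9). Reduce: 19 ≡ 1 (mod 9). Now have -(1|9).
(1|9) = 1. Collecting the sign factors: -1.

-1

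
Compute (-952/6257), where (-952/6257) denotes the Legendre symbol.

-1

(-952/6257)
  = (5305/6257)    [-952 ≡ 5305 mod 6257]
  = (6257/5305)    [QR: 5305 ≡ 1 mod 4, sign kept]
  = (952/5305)    [6257 ≡ 952 mod 5305]
  = (119/5305)    [5305 ≡ 1 mod 8 ⇒ (2/5305)^3 = +1]
  = (5305/119)    [QR: 5305 ≡ 1 mod 4, sign kept]
  = (69/119)    [5305 ≡ 69 mod 119]
  = (119/69)    [QR: 69 ≡ 1 mod 4, sign kept]
  = (50/69)    [119 ≡ 50 mod 69]
  = -(25/69)    [69 ≡ 5 mod 8 ⇒ (2/69) = -1]
  = -(69/25)    [QR: 25 ≡ 1 mod 4, sign kept]
  = -(19/25)    [69 ≡ 19 mod 25]
  = -(25/19)    [QR: 25 ≡ 1 mod 4, sign kept]
  = -(6/19)    [25 ≡ 6 mod 19]
  = (3/19)    [19 ≡ 3 mod 8 ⇒ (2/19) = -1]
  = -(19/3)    [QR: both ≡ 3 mod 4, sign flips]
  = -(1/3)    [19 ≡ 1 mod 3]
  = -1    [(1/3) = 1]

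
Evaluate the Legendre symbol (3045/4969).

(3045/4969)
  = (4969/3045)    [QR: 3045 ≡ 1 mod 4, sign kept]
  = (1924/3045)    [4969 ≡ 1924 mod 3045]
  = (481/3045)    [3045 ≡ 5 mod 8 ⇒ (2/3045)^2 = +1]
  = (3045/481)    [QR: 481 ≡ 1 mod 4, sign kept]
  = (159/481)    [3045 ≡ 159 mod 481]
  = (481/159)    [QR: 481 ≡ 1 mod 4, sign kept]
  = (4/159)    [481 ≡ 4 mod 159]
  = (1/159)    [159 ≡ 7 mod 8 ⇒ (2/159)^2 = +1]
  = 1    [(1/159) = 1]

1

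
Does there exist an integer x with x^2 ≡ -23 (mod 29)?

Reduce the numerator: -23 ≡ 6 (mod 29), so (-23/29) = (6/29).
Factor out 2: 6 = 2·3. Since 29 ≡ 5 (mod 8), (2/29) = -1. Now have -(3/29).
29 ≡ 1 (mod 4), so quadratic reciprocity gives (3/29) = (29/3). Reduce: 29 ≡ 2 (mod 3). Now have -(2/3).
Factor out 2: 2 = 2. Since 3 ≡ 3 (mod 8), (2/3) = -1. Now have (1/3).
(1/3) = 1. Collecting the sign factors: 1.
(-23/29) = 1, and 29 is prime, so -23 is a quadratic residue mod 29.

yes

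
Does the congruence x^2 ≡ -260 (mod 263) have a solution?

(-260|263)
  = -(260|263)    [263 ≡ 3 mod 4 ⇒ (-1|263) = -1]
  = -(65|263)    [263 ≡ 7 mod 8 ⇒ (2|263)^2 = +1]
  = -(263|65)    [QR: 65 ≡ 1 mod 4, sign kept]
  = -(3|65)    [263 ≡ 3 mod 65]
  = -(65|3)    [QR: 65 ≡ 1 mod 4, sign kept]
  = -(2|3)    [65 ≡ 2 mod 3]
  = (1|3)    [3 ≡ 3 mod 8 ⇒ (2|3) = -1]
  = 1    [(1|3) = 1]
The Legendre symbol is 1, so x^2 ≡ -260 (mod 263) has solution.

yes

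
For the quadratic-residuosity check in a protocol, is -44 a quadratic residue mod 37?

Reduce the numerator: -44 ≡ 30 (mod 37), so (-44|37) = (30|37).
Factor out 2: 30 = 2·15. Since 37 ≡ 5 (mod 8), (2|37) = -1. Now have -(15|37).
37 ≡ 1 (mod 4), so quadratic reciprocity gives (15|37) = (37|15). Reduce: 37 ≡ 7 (mod 15). Now have -(7|15).
Both 7 ≡ 3 and 15 ≡ 3 (mod 4), so reciprocity gives (7|15) = -(15|7). Reduce: 15 ≡ 1 (mod 7). Now have (1|7).
(1|7) = 1. Collecting the sign factors: 1.
(-44|37) = 1, and 37 is prime, so -44 is a quadratic residue mod 37.

yes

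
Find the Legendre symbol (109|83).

1

(109|83)
  = (26|83)    [109 ≡ 26 mod 83]
  = -(13|83)    [83 ≡ 3 mod 8 ⇒ (2|83) = -1]
  = -(83|13)    [QR: 13 ≡ 1 mod 4, sign kept]
  = -(5|13)    [83 ≡ 5 mod 13]
  = -(13|5)    [QR: 5 ≡ 1 mod 4, sign kept]
  = -(3|5)    [13 ≡ 3 mod 5]
  = -(5|3)    [QR: 5 ≡ 1 mod 4, sign kept]
  = -(2|3)    [5 ≡ 2 mod 3]
  = (1|3)    [3 ≡ 3 mod 8 ⇒ (2|3) = -1]
  = 1    [(1|3) = 1]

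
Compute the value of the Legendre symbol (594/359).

(594/359)
  = (235/359)    [594 ≡ 235 mod 359]
  = -(359/235)    [QR: both ≡ 3 mod 4, sign flips]
  = -(124/235)    [359 ≡ 124 mod 235]
  = -(31/235)    [235 ≡ 3 mod 8 ⇒ (2/235)^2 = +1]
  = (235/31)    [QR: both ≡ 3 mod 4, sign flips]
  = (18/31)    [235 ≡ 18 mod 31]
  = (9/31)    [31 ≡ 7 mod 8 ⇒ (2/31) = +1]
  = (31/9)    [QR: 9 ≡ 1 mod 4, sign kept]
  = (4/9)    [31 ≡ 4 mod 9]
  = (1/9)    [9 ≡ 1 mod 8 ⇒ (2/9)^2 = +1]
  = 1    [(1/9) = 1]

1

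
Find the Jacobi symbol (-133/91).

0

Reduce the numerator: -133 ≡ 49 (mod 91), so (-133/91) = (49/91).
49 ≡ 1 (mod 4), so quadratic reciprocity gives (49/91) = (91/49). Reduce: 91 ≡ 42 (mod 49). Now have (42/49).
Factor out 2: 42 = 2·21. Since 49 ≡ 1 (mod 8), (2/49) = +1. Now have (21/49).
21 ≡ 1 (mod 4), so quadratic reciprocity gives (21/49) = (49/21). Reduce: 49 ≡ 7 (mod 21). Now have (7/21).
21 ≡ 1 (mod 4), so quadratic reciprocity gives (7/21) = (21/7). Reduce: 21 ≡ 0 (mod 7). Now have (0/7).
The numerator is now 0 with denominator 7 > 1: the symbol is 0.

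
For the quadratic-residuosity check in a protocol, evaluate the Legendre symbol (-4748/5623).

Reduce the numerator: -4748 ≡ 875 (mod 5623), so (-4748/5623) = (875/5623).
Both 875 ≡ 3 and 5623 ≡ 3 (mod 4), so reciprocity gives (875/5623) = -(5623/875). Reduce: 5623 ≡ 373 (mod 875). Now have -(373/875).
373 ≡ 1 (mod 4), so quadratic reciprocity gives (373/875) = (875/373). Reduce: 875 ≡ 129 (mod 373). Now have -(129/373).
129 ≡ 1 (mod 4), so quadratic reciprocity gives (129/373) = (373/129). Reduce: 373 ≡ 115 (mod 129). Now have -(115/129).
129 ≡ 1 (mod 4), so quadratic reciprocity gives (115/129) = (129/115). Reduce: 129 ≡ 14 (mod 115). Now have -(14/115).
Factor out 2: 14 = 2·7. Since 115 ≡ 3 (mod 8), (2/115) = -1. Now have (7/115).
Both 7 ≡ 3 and 115 ≡ 3 (mod 4), so reciprocity gives (7/115) = -(115/7). Reduce: 115 ≡ 3 (mod 7). Now have -(3/7).
Both 3 ≡ 3 and 7 ≡ 3 (mod 4), so reciprocity gives (3/7) = -(7/3). Reduce: 7 ≡ 1 (mod 3). Now have (1/3).
(1/3) = 1. Collecting the sign factors: 1.

1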